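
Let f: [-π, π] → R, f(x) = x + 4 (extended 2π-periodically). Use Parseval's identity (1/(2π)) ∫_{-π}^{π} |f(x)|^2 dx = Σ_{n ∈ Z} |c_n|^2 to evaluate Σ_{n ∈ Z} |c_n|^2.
Σ |c_n|^2 = π^2/3 + 16

Expand and integrate term by term over [-π, π]:
  ∫ (x)^2 dx = 1·(2π^3/3); ∫ 2·1·(4)·x dx = 0 (odd integrand); ∫ 4^2 dx = 16·2π.
So (1/(2π)) ∫_{-π}^{π} (x + 4)^2 dx = 1π^2/3 + 16 = π^2/3 + 16.
Parseval ⇒ Σ |c_n|^2 = π^2/3 + 16.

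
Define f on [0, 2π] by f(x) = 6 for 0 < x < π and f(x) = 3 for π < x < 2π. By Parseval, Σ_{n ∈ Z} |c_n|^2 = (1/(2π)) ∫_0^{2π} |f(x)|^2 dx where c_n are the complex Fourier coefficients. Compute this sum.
Σ |c_n|^2 = 45/2

Parseval equates the L^2 energy of f (normalised by 1/(2π)) with the ℓ^2 sum of its Fourier coefficients: (1/(2π)) ∫_0^{2π} |f|^2 = Σ |c_n|^2.
Compute the left side: (1/(2π)) [∫_0^π 6^2 dx + ∫_π^{2π} 3^2 dx] = (1/(2π)) · (36π + 9π) = (36 + 9)/2 = 45/2.
So Σ_{n ∈ Z} |c_n|^2 = 45/2.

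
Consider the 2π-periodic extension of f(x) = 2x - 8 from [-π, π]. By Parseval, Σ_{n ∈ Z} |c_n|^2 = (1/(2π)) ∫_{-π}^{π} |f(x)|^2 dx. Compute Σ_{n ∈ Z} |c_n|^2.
Σ |c_n|^2 = 4π^2/3 + 64

Expand and integrate term by term over [-π, π]:
  ∫ (2x)^2 dx = 4·(2π^3/3); ∫ 2·2·(-8)·x dx = 0 (odd integrand); ∫ (-8)^2 dx = 64·2π.
So (1/(2π)) ∫_{-π}^{π} (2x - 8)^2 dx = 4π^2/3 + 64 = 4π^2/3 + 64.
Parseval ⇒ Σ |c_n|^2 = 4π^2/3 + 64.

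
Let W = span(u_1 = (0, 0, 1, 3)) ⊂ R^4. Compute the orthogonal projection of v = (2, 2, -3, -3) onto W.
proj_W(v) = (0, 0, -6/5, -18/5)

Set up U = [u_1 | ... | u_1] ∈ R^(4×1). The projector onto W = col(U) is P = U (U^T U)^(-1) U^T.
Compute U^T U =
  [10],
and U^T v = (-12).
Solve U^T U · c = U^T v for the coefficients: c = (-6/5). The projection is proj_W(v) = U c.
Check: (v - proj_W(v)) · u_1 = 0  (should be 0).
Result: proj_W(v) = (0, 0, -6/5, -18/5).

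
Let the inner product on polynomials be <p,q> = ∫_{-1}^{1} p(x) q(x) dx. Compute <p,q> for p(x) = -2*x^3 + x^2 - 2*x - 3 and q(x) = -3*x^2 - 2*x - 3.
<p,q> = 376/15

Expand the product: p(x)·q(x) = 6*x^5 + x^4 + 10*x^3 + 10*x^2 + 12*x + 9.
∫_{-1}^{1} of each monomial x^k gives [2/(k+1) if k even, 0 if k odd]. Integrating term-by-term (or equivalently evaluating the antiderivative F(x) = x^6 + x^5/5 + 5*x^4/2 + 10*x^3/3 + 6*x^2 + 9*x at the endpoints):
  F(1) − F(−1) = 661/30 − (-91/30) = 376/15.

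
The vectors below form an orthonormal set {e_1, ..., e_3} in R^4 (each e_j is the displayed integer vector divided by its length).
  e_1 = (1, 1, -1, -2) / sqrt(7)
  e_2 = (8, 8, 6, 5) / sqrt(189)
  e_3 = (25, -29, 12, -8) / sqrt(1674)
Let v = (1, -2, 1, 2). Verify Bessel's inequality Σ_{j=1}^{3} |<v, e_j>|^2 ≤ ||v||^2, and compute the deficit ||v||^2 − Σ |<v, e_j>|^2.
Σ |<v, e_j>|^2 = 571/62; ||v||^2 = 10; deficit = 49/62

Write each e_j = u_j / sqrt(<u_j, u_j>) where u_j is the displayed integer vector. Then <v, e_j> = <v, u_j> / sqrt(<u_j, u_j>), so |<v, e_j>|^2 = <v, u_j>^2 / <u_j, u_j>.
Coefficients: <v, e_1> = -6/sqrt(7), <v, e_2> = 8/sqrt(189), <v, e_3> = 79/sqrt(1674).
Square and sum: Σ |<v, e_j>|^2 = 571/62.
Compute ||v||^2 = v·v = 10.
Deficit = 10 − 571/62 = 49/62 ≥ 0, confirming Bessel's inequality. (The deficit equals ||v − Σ <v,e_j> e_j||^2, the squared distance from v to span{e_j}.)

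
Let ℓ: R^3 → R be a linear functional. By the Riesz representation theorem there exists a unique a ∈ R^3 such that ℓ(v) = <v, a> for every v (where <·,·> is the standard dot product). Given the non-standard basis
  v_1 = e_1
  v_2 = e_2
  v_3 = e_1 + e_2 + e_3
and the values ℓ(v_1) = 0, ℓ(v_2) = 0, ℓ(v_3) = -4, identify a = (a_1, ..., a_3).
a = (0, 0, -4)

Write a = (a_1, ..., a_3) in the standard basis. For each basis vector v_i, ℓ(v_i) = <v_i, a> is a linear equation in the a_j's. Collect the n equations into a matrix system V a = ℓ, where row i of V is v_i (expressed in the standard basis). Since V is invertible (lower-triangular with 1s on the diagonal, up to permutation), solve by back-substitution:
  V =
[[1, 0, 0],
 [0, 1, 0],
 [1, 1, 1]]
  V a = (0, 0, -4)
Solving gives a = (0, 0, -4).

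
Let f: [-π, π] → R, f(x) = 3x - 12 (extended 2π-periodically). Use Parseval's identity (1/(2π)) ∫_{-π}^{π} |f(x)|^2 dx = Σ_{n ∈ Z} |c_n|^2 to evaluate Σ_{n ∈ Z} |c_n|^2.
Σ |c_n|^2 = 3π^2 + 144

Expand and integrate term by term over [-π, π]:
  ∫ (3x)^2 dx = 9·(2π^3/3); ∫ 2·3·(-12)·x dx = 0 (odd integrand); ∫ (-12)^2 dx = 144·2π.
So (1/(2π)) ∫_{-π}^{π} (3x - 12)^2 dx = 9π^2/3 + 144 = 3π^2 + 144.
Parseval ⇒ Σ |c_n|^2 = 3π^2 + 144.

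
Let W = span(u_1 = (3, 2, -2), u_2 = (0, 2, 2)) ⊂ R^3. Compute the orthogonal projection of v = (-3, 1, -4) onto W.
proj_W(v) = (3/17, -47/34, -55/34)

Set up U = [u_1 | ... | u_2] ∈ R^(3×2). The projector onto W = col(U) is P = U (U^T U)^(-1) U^T.
Compute U^T U =
  [17, 0]
  [0, 8],
and U^T v = (1, -6).
Solve U^T U · c = U^T v for the coefficients: c = (1/17, -3/4). The projection is proj_W(v) = U c.
Check: (v - proj_W(v)) · u_1 = 0  (should be 0).
Check: (v - proj_W(v)) · u_2 = 0  (should be 0).
Result: proj_W(v) = (3/17, -47/34, -55/34).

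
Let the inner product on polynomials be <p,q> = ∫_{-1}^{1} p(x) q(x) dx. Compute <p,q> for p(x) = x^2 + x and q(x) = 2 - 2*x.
<p,q> = 0

Expand the product: p(x)·q(x) = -2*x^3 + 2*x.
∫_{-1}^{1} of each monomial x^k gives [2/(k+1) if k even, 0 if k odd]. Integrating term-by-term (or equivalently evaluating the antiderivative F(x) = -x^4/2 + x^2 at the endpoints):
  F(1) − F(−1) = 1/2 − (1/2) = 0.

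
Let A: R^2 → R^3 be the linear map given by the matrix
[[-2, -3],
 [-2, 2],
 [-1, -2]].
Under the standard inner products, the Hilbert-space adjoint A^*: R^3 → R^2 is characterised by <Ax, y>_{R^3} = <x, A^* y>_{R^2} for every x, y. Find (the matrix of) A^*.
A^* = A^T =
[[-2, -2, -1],
 [-3, 2, -2]]

For real matrices with standard dot products, the defining identity <Ax, y> = <x, A^* y> gives (Ax)^T y = x^T (A^*) y, i.e. x^T A^T y = x^T (A^*) y. Since this holds for all x, y, we must have A^* = A^T. Therefore
A^* =
[[-2, -2, -1],
 [-3, 2, -2]].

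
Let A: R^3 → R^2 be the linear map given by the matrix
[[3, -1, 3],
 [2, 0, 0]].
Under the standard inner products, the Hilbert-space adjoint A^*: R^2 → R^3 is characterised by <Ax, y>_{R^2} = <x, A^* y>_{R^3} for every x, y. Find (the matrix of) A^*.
A^* = A^T =
[[3, 2],
 [-1, 0],
 [3, 0]]

For real matrices with standard dot products, the defining identity <Ax, y> = <x, A^* y> gives (Ax)^T y = x^T (A^*) y, i.e. x^T A^T y = x^T (A^*) y. Since this holds for all x, y, we must have A^* = A^T. Therefore
A^* =
[[3, 2],
 [-1, 0],
 [3, 0]].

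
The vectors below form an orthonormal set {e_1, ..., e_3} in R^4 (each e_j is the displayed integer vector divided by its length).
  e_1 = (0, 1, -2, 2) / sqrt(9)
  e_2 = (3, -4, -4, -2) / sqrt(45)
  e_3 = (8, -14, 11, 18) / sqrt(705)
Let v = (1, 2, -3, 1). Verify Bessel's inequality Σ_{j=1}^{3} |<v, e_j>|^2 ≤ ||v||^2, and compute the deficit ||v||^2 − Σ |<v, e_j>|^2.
Σ |<v, e_j>|^2 = 630/47; ||v||^2 = 15; deficit = 75/47

Write each e_j = u_j / sqrt(<u_j, u_j>) where u_j is the displayed integer vector. Then <v, e_j> = <v, u_j> / sqrt(<u_j, u_j>), so |<v, e_j>|^2 = <v, u_j>^2 / <u_j, u_j>.
Coefficients: <v, e_1> = 10/sqrt(9), <v, e_2> = 5/sqrt(45), <v, e_3> = -35/sqrt(705).
Square and sum: Σ |<v, e_j>|^2 = 630/47.
Compute ||v||^2 = v·v = 15.
Deficit = 15 − 630/47 = 75/47 ≥ 0, confirming Bessel's inequality. (The deficit equals ||v − Σ <v,e_j> e_j||^2, the squared distance from v to span{e_j}.)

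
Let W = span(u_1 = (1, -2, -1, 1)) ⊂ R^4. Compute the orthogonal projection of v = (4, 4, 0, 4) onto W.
proj_W(v) = (0, 0, 0, 0)

Set up U = [u_1 | ... | u_1] ∈ R^(4×1). The projector onto W = col(U) is P = U (U^T U)^(-1) U^T.
Compute U^T U =
  [7],
and U^T v = (0).
Solve U^T U · c = U^T v for the coefficients: c = (0). The projection is proj_W(v) = U c.
Check: (v - proj_W(v)) · u_1 = 0  (should be 0).
Result: proj_W(v) = (0, 0, 0, 0).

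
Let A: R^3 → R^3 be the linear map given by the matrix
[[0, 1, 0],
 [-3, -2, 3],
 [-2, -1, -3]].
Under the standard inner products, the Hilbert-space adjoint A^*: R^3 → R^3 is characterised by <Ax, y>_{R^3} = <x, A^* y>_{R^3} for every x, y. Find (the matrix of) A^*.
A^* = A^T =
[[0, -3, -2],
 [1, -2, -1],
 [0, 3, -3]]

For real matrices with standard dot products, the defining identity <Ax, y> = <x, A^* y> gives (Ax)^T y = x^T (A^*) y, i.e. x^T A^T y = x^T (A^*) y. Since this holds for all x, y, we must have A^* = A^T. Therefore
A^* =
[[0, -3, -2],
 [1, -2, -1],
 [0, 3, -3]].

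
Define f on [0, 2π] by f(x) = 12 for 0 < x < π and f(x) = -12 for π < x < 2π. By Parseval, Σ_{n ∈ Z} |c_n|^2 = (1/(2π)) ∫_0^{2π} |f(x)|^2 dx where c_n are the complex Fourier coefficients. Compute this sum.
Σ |c_n|^2 = 144

Parseval equates the L^2 energy of f (normalised by 1/(2π)) with the ℓ^2 sum of its Fourier coefficients: (1/(2π)) ∫_0^{2π} |f|^2 = Σ |c_n|^2.
Compute the left side: (1/(2π)) [∫_0^π 12^2 dx + ∫_π^{2π} (-12)^2 dx] = (1/(2π)) · (144π + 144π) = (144 + 144)/2 = 144.
So Σ_{n ∈ Z} |c_n|^2 = 144.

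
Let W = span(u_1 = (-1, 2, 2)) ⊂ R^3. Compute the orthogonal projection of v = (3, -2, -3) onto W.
proj_W(v) = (13/9, -26/9, -26/9)

Set up U = [u_1 | ... | u_1] ∈ R^(3×1). The projector onto W = col(U) is P = U (U^T U)^(-1) U^T.
Compute U^T U =
  [9],
and U^T v = (-13).
Solve U^T U · c = U^T v for the coefficients: c = (-13/9). The projection is proj_W(v) = U c.
Check: (v - proj_W(v)) · u_1 = 0  (should be 0).
Result: proj_W(v) = (13/9, -26/9, -26/9).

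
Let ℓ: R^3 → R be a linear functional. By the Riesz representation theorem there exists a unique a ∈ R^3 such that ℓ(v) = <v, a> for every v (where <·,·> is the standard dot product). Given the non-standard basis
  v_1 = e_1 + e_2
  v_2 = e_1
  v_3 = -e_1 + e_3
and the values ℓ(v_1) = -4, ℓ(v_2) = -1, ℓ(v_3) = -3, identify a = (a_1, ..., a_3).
a = (-1, -3, -4)

Write a = (a_1, ..., a_3) in the standard basis. For each basis vector v_i, ℓ(v_i) = <v_i, a> is a linear equation in the a_j's. Collect the n equations into a matrix system V a = ℓ, where row i of V is v_i (expressed in the standard basis). Since V is invertible (lower-triangular with 1s on the diagonal, up to permutation), solve by back-substitution:
  V =
[[1, 1, 0],
 [1, 0, 0],
 [-1, 0, 1]]
  V a = (-4, -1, -3)
Solving gives a = (-1, -3, -4).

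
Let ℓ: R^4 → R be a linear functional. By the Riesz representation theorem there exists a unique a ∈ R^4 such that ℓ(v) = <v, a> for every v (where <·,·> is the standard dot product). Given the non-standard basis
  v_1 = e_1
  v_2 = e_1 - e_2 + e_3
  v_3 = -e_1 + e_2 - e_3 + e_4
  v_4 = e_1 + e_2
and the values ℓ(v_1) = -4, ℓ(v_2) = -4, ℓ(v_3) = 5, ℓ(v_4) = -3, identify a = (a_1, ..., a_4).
a = (-4, 1, 1, 1)

Write a = (a_1, ..., a_4) in the standard basis. For each basis vector v_i, ℓ(v_i) = <v_i, a> is a linear equation in the a_j's. Collect the n equations into a matrix system V a = ℓ, where row i of V is v_i (expressed in the standard basis). Since V is invertible (lower-triangular with 1s on the diagonal, up to permutation), solve by back-substitution:
  V =
[[1, 0, 0, 0],
 [1, -1, 1, 0],
 [-1, 1, -1, 1],
 [1, 1, 0, 0]]
  V a = (-4, -4, 5, -3)
Solving gives a = (-4, 1, 1, 1).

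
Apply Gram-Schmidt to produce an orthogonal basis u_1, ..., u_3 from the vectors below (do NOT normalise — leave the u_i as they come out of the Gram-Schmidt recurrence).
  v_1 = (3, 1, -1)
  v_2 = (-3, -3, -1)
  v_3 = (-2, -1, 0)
Orthogonal basis:
  u_1 = (3, 1, -1)
  u_2 = (0, -2, -2)
  u_3 = (-1/11, 3/22, -3/22)

Apply the Gram-Schmidt recurrence
  u_1 = v_1
  u_i = v_i − Σ_{j<i} ((v_i · u_j) / (u_j · u_j)) · u_j.

Step by step this gives:
  u_1 = (3, 1, -1)
  u_2 = (0, -2, -2)
  u_3 = (-1/11, 3/22, -3/22)

Orthogonality check:
  u_2 · u_1 = 0 (should be 0)
  u_3 · u_1 = 0 (should be 0)
  u_3 · u_2 = 0 (should be 0)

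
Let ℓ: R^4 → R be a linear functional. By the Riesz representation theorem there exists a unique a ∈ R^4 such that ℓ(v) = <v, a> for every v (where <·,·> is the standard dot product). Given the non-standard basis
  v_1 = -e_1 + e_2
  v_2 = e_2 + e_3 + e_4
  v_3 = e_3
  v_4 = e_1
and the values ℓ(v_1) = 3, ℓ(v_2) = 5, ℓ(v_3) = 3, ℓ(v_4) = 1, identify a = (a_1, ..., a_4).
a = (1, 4, 3, -2)

Write a = (a_1, ..., a_4) in the standard basis. For each basis vector v_i, ℓ(v_i) = <v_i, a> is a linear equation in the a_j's. Collect the n equations into a matrix system V a = ℓ, where row i of V is v_i (expressed in the standard basis). Since V is invertible (lower-triangular with 1s on the diagonal, up to permutation), solve by back-substitution:
  V =
[[-1, 1, 0, 0],
 [0, 1, 1, 1],
 [0, 0, 1, 0],
 [1, 0, 0, 0]]
  V a = (3, 5, 3, 1)
Solving gives a = (1, 4, 3, -2).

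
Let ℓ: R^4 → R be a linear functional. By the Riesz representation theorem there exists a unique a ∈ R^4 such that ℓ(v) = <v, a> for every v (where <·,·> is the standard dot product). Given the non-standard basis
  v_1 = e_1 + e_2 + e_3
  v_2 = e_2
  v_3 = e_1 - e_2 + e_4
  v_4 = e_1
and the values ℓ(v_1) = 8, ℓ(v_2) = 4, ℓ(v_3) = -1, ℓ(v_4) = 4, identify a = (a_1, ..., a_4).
a = (4, 4, 0, -1)

Write a = (a_1, ..., a_4) in the standard basis. For each basis vector v_i, ℓ(v_i) = <v_i, a> is a linear equation in the a_j's. Collect the n equations into a matrix system V a = ℓ, where row i of V is v_i (expressed in the standard basis). Since V is invertible (lower-triangular with 1s on the diagonal, up to permutation), solve by back-substitution:
  V =
[[1, 1, 1, 0],
 [0, 1, 0, 0],
 [1, -1, 0, 1],
 [1, 0, 0, 0]]
  V a = (8, 4, -1, 4)
Solving gives a = (4, 4, 0, -1).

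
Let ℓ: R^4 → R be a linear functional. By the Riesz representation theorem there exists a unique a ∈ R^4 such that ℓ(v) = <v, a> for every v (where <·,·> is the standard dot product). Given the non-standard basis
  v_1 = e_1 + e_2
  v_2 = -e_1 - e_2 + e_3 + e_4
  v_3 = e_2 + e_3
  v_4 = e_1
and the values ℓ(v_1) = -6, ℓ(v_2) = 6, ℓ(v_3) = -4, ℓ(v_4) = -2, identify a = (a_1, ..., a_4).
a = (-2, -4, 0, 0)

Write a = (a_1, ..., a_4) in the standard basis. For each basis vector v_i, ℓ(v_i) = <v_i, a> is a linear equation in the a_j's. Collect the n equations into a matrix system V a = ℓ, where row i of V is v_i (expressed in the standard basis). Since V is invertible (lower-triangular with 1s on the diagonal, up to permutation), solve by back-substitution:
  V =
[[1, 1, 0, 0],
 [-1, -1, 1, 1],
 [0, 1, 1, 0],
 [1, 0, 0, 0]]
  V a = (-6, 6, -4, -2)
Solving gives a = (-2, -4, 0, 0).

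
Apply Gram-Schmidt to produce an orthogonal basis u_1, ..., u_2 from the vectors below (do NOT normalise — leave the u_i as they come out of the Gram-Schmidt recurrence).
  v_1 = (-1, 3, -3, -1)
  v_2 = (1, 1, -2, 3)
Orthogonal basis:
  u_1 = (-1, 3, -3, -1)
  u_2 = (5/4, 1/4, -5/4, 13/4)

Apply the Gram-Schmidt recurrence
  u_1 = v_1
  u_i = v_i − Σ_{j<i} ((v_i · u_j) / (u_j · u_j)) · u_j.

Step by step this gives:
  u_1 = (-1, 3, -3, -1)
  u_2 = (5/4, 1/4, -5/4, 13/4)

Orthogonality check:
  u_2 · u_1 = 0 (should be 0)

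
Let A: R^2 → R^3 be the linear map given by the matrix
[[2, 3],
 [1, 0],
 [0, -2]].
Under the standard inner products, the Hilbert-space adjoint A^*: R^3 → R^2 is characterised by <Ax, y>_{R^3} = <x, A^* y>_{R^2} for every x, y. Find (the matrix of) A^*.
A^* = A^T =
[[2, 1, 0],
 [3, 0, -2]]

For real matrices with standard dot products, the defining identity <Ax, y> = <x, A^* y> gives (Ax)^T y = x^T (A^*) y, i.e. x^T A^T y = x^T (A^*) y. Since this holds for all x, y, we must have A^* = A^T. Therefore
A^* =
[[2, 1, 0],
 [3, 0, -2]].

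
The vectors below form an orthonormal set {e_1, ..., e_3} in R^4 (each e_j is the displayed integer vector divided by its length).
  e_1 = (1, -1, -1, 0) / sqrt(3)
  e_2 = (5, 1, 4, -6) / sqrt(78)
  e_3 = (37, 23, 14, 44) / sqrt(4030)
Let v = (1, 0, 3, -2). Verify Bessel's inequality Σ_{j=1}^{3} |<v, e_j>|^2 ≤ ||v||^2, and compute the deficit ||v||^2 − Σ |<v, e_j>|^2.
Σ |<v, e_j>|^2 = 1881/155; ||v||^2 = 14; deficit = 289/155

Write each e_j = u_j / sqrt(<u_j, u_j>) where u_j is the displayed integer vector. Then <v, e_j> = <v, u_j> / sqrt(<u_j, u_j>), so |<v, e_j>|^2 = <v, u_j>^2 / <u_j, u_j>.
Coefficients: <v, e_1> = -2/sqrt(3), <v, e_2> = 29/sqrt(78), <v, e_3> = -9/sqrt(4030).
Square and sum: Σ |<v, e_j>|^2 = 1881/155.
Compute ||v||^2 = v·v = 14.
Deficit = 14 − 1881/155 = 289/155 ≥ 0, confirming Bessel's inequality. (The deficit equals ||v − Σ <v,e_j> e_j||^2, the squared distance from v to span{e_j}.)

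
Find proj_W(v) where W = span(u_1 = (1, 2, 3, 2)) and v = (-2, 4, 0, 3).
proj_W(v) = (2/3, 4/3, 2, 4/3)

Set up U = [u_1 | ... | u_1] ∈ R^(4×1). The projector onto W = col(U) is P = U (U^T U)^(-1) U^T.
Compute U^T U =
  [18],
and U^T v = (12).
Solve U^T U · c = U^T v for the coefficients: c = (2/3). The projection is proj_W(v) = U c.
Check: (v - proj_W(v)) · u_1 = 0  (should be 0).
Result: proj_W(v) = (2/3, 4/3, 2, 4/3).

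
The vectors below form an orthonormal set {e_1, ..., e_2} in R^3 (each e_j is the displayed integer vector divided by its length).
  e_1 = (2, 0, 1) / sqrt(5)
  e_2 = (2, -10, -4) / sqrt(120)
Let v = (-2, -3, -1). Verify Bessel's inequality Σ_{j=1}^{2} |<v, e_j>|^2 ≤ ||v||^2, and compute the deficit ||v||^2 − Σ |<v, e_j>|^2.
Σ |<v, e_j>|^2 = 25/2; ||v||^2 = 14; deficit = 3/2

Write each e_j = u_j / sqrt(<u_j, u_j>) where u_j is the displayed integer vector. Then <v, e_j> = <v, u_j> / sqrt(<u_j, u_j>), so |<v, e_j>|^2 = <v, u_j>^2 / <u_j, u_j>.
Coefficients: <v, e_1> = -5/sqrt(5), <v, e_2> = 30/sqrt(120).
Square and sum: Σ |<v, e_j>|^2 = 25/2.
Compute ||v||^2 = v·v = 14.
Deficit = 14 − 25/2 = 3/2 ≥ 0, confirming Bessel's inequality. (The deficit equals ||v − Σ <v,e_j> e_j||^2, the squared distance from v to span{e_j}.)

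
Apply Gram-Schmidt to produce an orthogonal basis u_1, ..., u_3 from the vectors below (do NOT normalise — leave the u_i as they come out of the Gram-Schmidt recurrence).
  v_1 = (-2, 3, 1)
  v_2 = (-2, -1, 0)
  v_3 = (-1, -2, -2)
Orthogonal basis:
  u_1 = (-2, 3, 1)
  u_2 = (-13/7, -17/14, -1/14)
  u_3 = (-13/69, 26/69, -104/69)

Apply the Gram-Schmidt recurrence
  u_1 = v_1
  u_i = v_i − Σ_{j<i} ((v_i · u_j) / (u_j · u_j)) · u_j.

Step by step this gives:
  u_1 = (-2, 3, 1)
  u_2 = (-13/7, -17/14, -1/14)
  u_3 = (-13/69, 26/69, -104/69)

Orthogonality check:
  u_2 · u_1 = 0 (should be 0)
  u_3 · u_1 = 0 (should be 0)
  u_3 · u_2 = 0 (should be 0)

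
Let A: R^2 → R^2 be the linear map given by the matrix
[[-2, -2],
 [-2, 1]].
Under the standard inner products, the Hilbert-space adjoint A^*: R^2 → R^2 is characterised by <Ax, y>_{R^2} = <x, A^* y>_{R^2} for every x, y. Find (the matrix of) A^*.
A^* = A^T =
[[-2, -2],
 [-2, 1]]

For real matrices with standard dot products, the defining identity <Ax, y> = <x, A^* y> gives (Ax)^T y = x^T (A^*) y, i.e. x^T A^T y = x^T (A^*) y. Since this holds for all x, y, we must have A^* = A^T. Therefore
A^* =
[[-2, -2],
 [-2, 1]].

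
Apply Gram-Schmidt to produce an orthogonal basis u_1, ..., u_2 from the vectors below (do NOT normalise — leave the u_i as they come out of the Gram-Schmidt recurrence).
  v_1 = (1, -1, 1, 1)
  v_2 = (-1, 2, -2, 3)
Orthogonal basis:
  u_1 = (1, -1, 1, 1)
  u_2 = (-1/2, 3/2, -3/2, 7/2)

Apply the Gram-Schmidt recurrence
  u_1 = v_1
  u_i = v_i − Σ_{j<i} ((v_i · u_j) / (u_j · u_j)) · u_j.

Step by step this gives:
  u_1 = (1, -1, 1, 1)
  u_2 = (-1/2, 3/2, -3/2, 7/2)

Orthogonality check:
  u_2 · u_1 = 0 (should be 0)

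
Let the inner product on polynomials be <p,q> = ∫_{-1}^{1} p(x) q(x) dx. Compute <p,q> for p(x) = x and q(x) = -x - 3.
<p,q> = -2/3

Expand the product: p(x)·q(x) = -x^2 - 3*x.
∫_{-1}^{1} of each monomial x^k gives [2/(k+1) if k even, 0 if k odd]. Integrating term-by-term (or equivalently evaluating the antiderivative F(x) = -x^3/3 - 3*x^2/2 at the endpoints):
  F(1) − F(−1) = -11/6 − (-7/6) = -2/3.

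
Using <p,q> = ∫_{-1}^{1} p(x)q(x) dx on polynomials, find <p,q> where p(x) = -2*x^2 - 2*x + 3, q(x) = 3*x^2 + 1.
<p,q> = 124/15

Expand the product: p(x)·q(x) = -6*x^4 - 6*x^3 + 7*x^2 - 2*x + 3.
∫_{-1}^{1} of each monomial x^k gives [2/(k+1) if k even, 0 if k odd]. Integrating term-by-term (or equivalently evaluating the antiderivative F(x) = -6*x^5/5 - 3*x^4/2 + 7*x^3/3 - x^2 + 3*x at the endpoints):
  F(1) − F(−1) = 49/30 − (-199/30) = 124/15.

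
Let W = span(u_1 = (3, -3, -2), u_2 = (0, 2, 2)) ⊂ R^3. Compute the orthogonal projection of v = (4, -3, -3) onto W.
proj_W(v) = (72/19, -69/19, -45/19)

Set up U = [u_1 | ... | u_2] ∈ R^(3×2). The projector onto W = col(U) is P = U (U^T U)^(-1) U^T.
Compute U^T U =
  [22, -10]
  [-10, 8],
and U^T v = (27, -12).
Solve U^T U · c = U^T v for the coefficients: c = (24/19, 3/38). The projection is proj_W(v) = U c.
Check: (v - proj_W(v)) · u_1 = 0  (should be 0).
Check: (v - proj_W(v)) · u_2 = 0  (should be 0).
Result: proj_W(v) = (72/19, -69/19, -45/19).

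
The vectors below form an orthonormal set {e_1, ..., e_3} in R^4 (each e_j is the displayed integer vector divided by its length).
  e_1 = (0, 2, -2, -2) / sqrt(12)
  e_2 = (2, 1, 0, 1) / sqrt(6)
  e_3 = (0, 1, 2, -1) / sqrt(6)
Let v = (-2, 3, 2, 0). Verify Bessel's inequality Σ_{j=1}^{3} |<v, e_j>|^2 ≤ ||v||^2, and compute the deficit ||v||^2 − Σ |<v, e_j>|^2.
Σ |<v, e_j>|^2 = 26/3; ||v||^2 = 17; deficit = 25/3

Write each e_j = u_j / sqrt(<u_j, u_j>) where u_j is the displayed integer vector. Then <v, e_j> = <v, u_j> / sqrt(<u_j, u_j>), so |<v, e_j>|^2 = <v, u_j>^2 / <u_j, u_j>.
Coefficients: <v, e_1> = 2/sqrt(12), <v, e_2> = -1/sqrt(6), <v, e_3> = 7/sqrt(6).
Square and sum: Σ |<v, e_j>|^2 = 26/3.
Compute ||v||^2 = v·v = 17.
Deficit = 17 − 26/3 = 25/3 ≥ 0, confirming Bessel's inequality. (The deficit equals ||v − Σ <v,e_j> e_j||^2, the squared distance from v to span{e_j}.)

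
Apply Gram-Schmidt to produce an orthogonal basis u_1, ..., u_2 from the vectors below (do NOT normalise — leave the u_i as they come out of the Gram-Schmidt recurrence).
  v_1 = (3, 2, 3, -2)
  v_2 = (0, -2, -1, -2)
Orthogonal basis:
  u_1 = (3, 2, 3, -2)
  u_2 = (9/26, -23/13, -17/26, -29/13)

Apply the Gram-Schmidt recurrence
  u_1 = v_1
  u_i = v_i − Σ_{j<i} ((v_i · u_j) / (u_j · u_j)) · u_j.

Step by step this gives:
  u_1 = (3, 2, 3, -2)
  u_2 = (9/26, -23/13, -17/26, -29/13)

Orthogonality check:
  u_2 · u_1 = 0 (should be 0)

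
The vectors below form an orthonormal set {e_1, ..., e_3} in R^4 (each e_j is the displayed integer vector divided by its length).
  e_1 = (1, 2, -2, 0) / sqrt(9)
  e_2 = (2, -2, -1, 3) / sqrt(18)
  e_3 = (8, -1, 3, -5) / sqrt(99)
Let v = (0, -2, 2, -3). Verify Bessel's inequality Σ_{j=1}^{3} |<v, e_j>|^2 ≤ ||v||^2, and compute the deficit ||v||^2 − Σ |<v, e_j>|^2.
Σ |<v, e_j>|^2 = 3005/198; ||v||^2 = 17; deficit = 361/198

Write each e_j = u_j / sqrt(<u_j, u_j>) where u_j is the displayed integer vector. Then <v, e_j> = <v, u_j> / sqrt(<u_j, u_j>), so |<v, e_j>|^2 = <v, u_j>^2 / <u_j, u_j>.
Coefficients: <v, e_1> = -8/sqrt(9), <v, e_2> = -7/sqrt(18), <v, e_3> = 23/sqrt(99).
Square and sum: Σ |<v, e_j>|^2 = 3005/198.
Compute ||v||^2 = v·v = 17.
Deficit = 17 − 3005/198 = 361/198 ≥ 0, confirming Bessel's inequality. (The deficit equals ||v − Σ <v,e_j> e_j||^2, the squared distance from v to span{e_j}.)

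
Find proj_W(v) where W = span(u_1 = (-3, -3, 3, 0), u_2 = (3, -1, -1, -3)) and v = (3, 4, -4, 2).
proj_W(v) = (139/51, 235/51, -11/3, 24/17)

Set up U = [u_1 | ... | u_2] ∈ R^(4×2). The projector onto W = col(U) is P = U (U^T U)^(-1) U^T.
Compute U^T U =
  [27, -9]
  [-9, 20],
and U^T v = (-33, 3).
Solve U^T U · c = U^T v for the coefficients: c = (-211/153, -8/17). The projection is proj_W(v) = U c.
Check: (v - proj_W(v)) · u_1 = 0  (should be 0).
Check: (v - proj_W(v)) · u_2 = 0  (should be 0).
Result: proj_W(v) = (139/51, 235/51, -11/3, 24/17).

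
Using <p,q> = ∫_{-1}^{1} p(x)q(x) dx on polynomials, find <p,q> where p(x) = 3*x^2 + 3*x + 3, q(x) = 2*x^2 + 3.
<p,q> = 152/5

Expand the product: p(x)·q(x) = 6*x^4 + 6*x^3 + 15*x^2 + 9*x + 9.
∫_{-1}^{1} of each monomial x^k gives [2/(k+1) if k even, 0 if k odd]. Integrating term-by-term (or equivalently evaluating the antiderivative F(x) = 6*x^5/5 + 3*x^4/2 + 5*x^3 + 9*x^2/2 + 9*x at the endpoints):
  F(1) − F(−1) = 106/5 − (-46/5) = 152/5.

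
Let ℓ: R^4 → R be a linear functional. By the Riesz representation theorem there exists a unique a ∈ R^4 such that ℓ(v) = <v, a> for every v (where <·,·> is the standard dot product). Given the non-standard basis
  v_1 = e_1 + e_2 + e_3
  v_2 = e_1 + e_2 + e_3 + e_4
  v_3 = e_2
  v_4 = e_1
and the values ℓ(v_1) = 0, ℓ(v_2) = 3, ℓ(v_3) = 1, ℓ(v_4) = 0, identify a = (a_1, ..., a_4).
a = (0, 1, -1, 3)

Write a = (a_1, ..., a_4) in the standard basis. For each basis vector v_i, ℓ(v_i) = <v_i, a> is a linear equation in the a_j's. Collect the n equations into a matrix system V a = ℓ, where row i of V is v_i (expressed in the standard basis). Since V is invertible (lower-triangular with 1s on the diagonal, up to permutation), solve by back-substitution:
  V =
[[1, 1, 1, 0],
 [1, 1, 1, 1],
 [0, 1, 0, 0],
 [1, 0, 0, 0]]
  V a = (0, 3, 1, 0)
Solving gives a = (0, 1, -1, 3).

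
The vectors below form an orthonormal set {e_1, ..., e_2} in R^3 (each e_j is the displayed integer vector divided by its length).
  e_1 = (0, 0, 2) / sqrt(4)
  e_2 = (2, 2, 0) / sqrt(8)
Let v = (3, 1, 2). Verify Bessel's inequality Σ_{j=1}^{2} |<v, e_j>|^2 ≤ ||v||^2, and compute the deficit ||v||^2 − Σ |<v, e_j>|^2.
Σ |<v, e_j>|^2 = 12; ||v||^2 = 14; deficit = 2

Write each e_j = u_j / sqrt(<u_j, u_j>) where u_j is the displayed integer vector. Then <v, e_j> = <v, u_j> / sqrt(<u_j, u_j>), so |<v, e_j>|^2 = <v, u_j>^2 / <u_j, u_j>.
Coefficients: <v, e_1> = 4/sqrt(4), <v, e_2> = 8/sqrt(8).
Square and sum: Σ |<v, e_j>|^2 = 12.
Compute ||v||^2 = v·v = 14.
Deficit = 14 − 12 = 2 ≥ 0, confirming Bessel's inequality. (The deficit equals ||v − Σ <v,e_j> e_j||^2, the squared distance from v to span{e_j}.)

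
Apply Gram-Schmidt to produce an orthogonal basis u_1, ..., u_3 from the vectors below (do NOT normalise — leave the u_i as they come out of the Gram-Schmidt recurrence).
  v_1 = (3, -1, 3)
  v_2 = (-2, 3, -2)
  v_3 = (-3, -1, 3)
Orthogonal basis:
  u_1 = (3, -1, 3)
  u_2 = (7/19, 42/19, 7/19)
  u_3 = (-3, 0, 3)

Apply the Gram-Schmidt recurrence
  u_1 = v_1
  u_i = v_i − Σ_{j<i} ((v_i · u_j) / (u_j · u_j)) · u_j.

Step by step this gives:
  u_1 = (3, -1, 3)
  u_2 = (7/19, 42/19, 7/19)
  u_3 = (-3, 0, 3)

Orthogonality check:
  u_2 · u_1 = 0 (should be 0)
  u_3 · u_1 = 0 (should be 0)
  u_3 · u_2 = 0 (should be 0)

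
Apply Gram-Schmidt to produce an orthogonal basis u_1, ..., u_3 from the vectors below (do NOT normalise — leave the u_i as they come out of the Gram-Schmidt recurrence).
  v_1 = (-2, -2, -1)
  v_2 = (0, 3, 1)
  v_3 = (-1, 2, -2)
Orthogonal basis:
  u_1 = (-2, -2, -1)
  u_2 = (-14/9, 13/9, 2/9)
  u_3 = (15/41, 30/41, -90/41)

Apply the Gram-Schmidt recurrence
  u_1 = v_1
  u_i = v_i − Σ_{j<i} ((v_i · u_j) / (u_j · u_j)) · u_j.

Step by step this gives:
  u_1 = (-2, -2, -1)
  u_2 = (-14/9, 13/9, 2/9)
  u_3 = (15/41, 30/41, -90/41)

Orthogonality check:
  u_2 · u_1 = 0 (should be 0)
  u_3 · u_1 = 0 (should be 0)
  u_3 · u_2 = 0 (should be 0)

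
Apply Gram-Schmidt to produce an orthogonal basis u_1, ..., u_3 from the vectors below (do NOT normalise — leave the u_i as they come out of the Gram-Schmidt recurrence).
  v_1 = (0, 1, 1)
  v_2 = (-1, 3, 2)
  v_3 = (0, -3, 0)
Orthogonal basis:
  u_1 = (0, 1, 1)
  u_2 = (-1, 1/2, -1/2)
  u_3 = (-1, -1, 1)

Apply the Gram-Schmidt recurrence
  u_1 = v_1
  u_i = v_i − Σ_{j<i} ((v_i · u_j) / (u_j · u_j)) · u_j.

Step by step this gives:
  u_1 = (0, 1, 1)
  u_2 = (-1, 1/2, -1/2)
  u_3 = (-1, -1, 1)

Orthogonality check:
  u_2 · u_1 = 0 (should be 0)
  u_3 · u_1 = 0 (should be 0)
  u_3 · u_2 = 0 (should be 0)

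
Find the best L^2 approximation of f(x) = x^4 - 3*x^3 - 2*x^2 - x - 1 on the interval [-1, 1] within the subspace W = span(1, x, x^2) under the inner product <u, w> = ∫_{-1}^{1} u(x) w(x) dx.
g(x) = -8*x^2/7 - 14*x/5 - 38/35

The best approximation g ∈ W is the orthogonal projection of f onto W. Writing g = a_0 + a_1 x + a_2 x^2, the coefficients solve the normal equations G · a = b where
  G_{ij} = <φ_i, φ_j> and b_i = <f, φ_i>, with φ_0 = 1, φ_1 = x, φ_2 = x^2.
G =
  [2, 0, 2/3]
  [0, 2/3, 0]
  [2/3, 0, 2/5],
b = (-44/15, -28/15, -124/105).
Solving gives a_0 = -38/35, a_1 = -14/5, a_2 = -8/7, so
  g(x) = -8*x^2/7 - 14*x/5 - 38/35.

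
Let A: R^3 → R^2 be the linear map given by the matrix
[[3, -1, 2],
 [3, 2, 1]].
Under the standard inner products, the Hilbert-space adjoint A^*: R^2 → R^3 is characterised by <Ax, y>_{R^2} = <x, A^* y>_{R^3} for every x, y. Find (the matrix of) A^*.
A^* = A^T =
[[3, 3],
 [-1, 2],
 [2, 1]]

For real matrices with standard dot products, the defining identity <Ax, y> = <x, A^* y> gives (Ax)^T y = x^T (A^*) y, i.e. x^T A^T y = x^T (A^*) y. Since this holds for all x, y, we must have A^* = A^T. Therefore
A^* =
[[3, 3],
 [-1, 2],
 [2, 1]].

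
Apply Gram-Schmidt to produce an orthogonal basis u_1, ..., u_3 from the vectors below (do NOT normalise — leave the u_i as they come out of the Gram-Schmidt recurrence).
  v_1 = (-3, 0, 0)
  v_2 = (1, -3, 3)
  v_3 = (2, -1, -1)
Orthogonal basis:
  u_1 = (-3, 0, 0)
  u_2 = (0, -3, 3)
  u_3 = (0, -1, -1)

Apply the Gram-Schmidt recurrence
  u_1 = v_1
  u_i = v_i − Σ_{j<i} ((v_i · u_j) / (u_j · u_j)) · u_j.

Step by step this gives:
  u_1 = (-3, 0, 0)
  u_2 = (0, -3, 3)
  u_3 = (0, -1, -1)

Orthogonality check:
  u_2 · u_1 = 0 (should be 0)
  u_3 · u_1 = 0 (should be 0)
  u_3 · u_2 = 0 (should be 0)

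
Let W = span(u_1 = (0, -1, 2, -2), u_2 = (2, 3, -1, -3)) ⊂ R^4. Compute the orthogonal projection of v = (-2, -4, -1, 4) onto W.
proj_W(v) = (-237/103, -300/103, 15/206, 933/206)

Set up U = [u_1 | ... | u_2] ∈ R^(4×2). The projector onto W = col(U) is P = U (U^T U)^(-1) U^T.
Compute U^T U =
  [9, 1]
  [1, 23],
and U^T v = (-6, -27).
Solve U^T U · c = U^T v for the coefficients: c = (-111/206, -237/206). The projection is proj_W(v) = U c.
Check: (v - proj_W(v)) · u_1 = 0  (should be 0).
Check: (v - proj_W(v)) · u_2 = 0  (should be 0).
Result: proj_W(v) = (-237/103, -300/103, 15/206, 933/206).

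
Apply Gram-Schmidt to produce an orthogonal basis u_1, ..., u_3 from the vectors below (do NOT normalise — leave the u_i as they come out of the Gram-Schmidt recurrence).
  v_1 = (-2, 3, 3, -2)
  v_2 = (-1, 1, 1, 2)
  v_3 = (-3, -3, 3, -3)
Orthogonal basis:
  u_1 = (-2, 3, 3, -2)
  u_2 = (-9/13, 7/13, 7/13, 30/13)
  u_3 = (-216/83, -330/83, 168/83, -27/83)

Apply the Gram-Schmidt recurrence
  u_1 = v_1
  u_i = v_i − Σ_{j<i} ((v_i · u_j) / (u_j · u_j)) · u_j.

Step by step this gives:
  u_1 = (-2, 3, 3, -2)
  u_2 = (-9/13, 7/13, 7/13, 30/13)
  u_3 = (-216/83, -330/83, 168/83, -27/83)

Orthogonality check:
  u_2 · u_1 = 0 (should be 0)
  u_3 · u_1 = 0 (should be 0)
  u_3 · u_2 = 0 (should be 0)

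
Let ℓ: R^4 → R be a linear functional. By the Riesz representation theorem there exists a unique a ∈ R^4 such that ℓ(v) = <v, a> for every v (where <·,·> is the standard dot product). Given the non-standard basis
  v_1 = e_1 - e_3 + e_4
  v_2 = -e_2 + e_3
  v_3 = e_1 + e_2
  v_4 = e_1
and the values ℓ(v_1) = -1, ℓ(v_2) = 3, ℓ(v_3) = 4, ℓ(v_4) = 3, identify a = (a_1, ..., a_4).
a = (3, 1, 4, 0)

Write a = (a_1, ..., a_4) in the standard basis. For each basis vector v_i, ℓ(v_i) = <v_i, a> is a linear equation in the a_j's. Collect the n equations into a matrix system V a = ℓ, where row i of V is v_i (expressed in the standard basis). Since V is invertible (lower-triangular with 1s on the diagonal, up to permutation), solve by back-substitution:
  V =
[[1, 0, -1, 1],
 [0, -1, 1, 0],
 [1, 1, 0, 0],
 [1, 0, 0, 0]]
  V a = (-1, 3, 4, 3)
Solving gives a = (3, 1, 4, 0).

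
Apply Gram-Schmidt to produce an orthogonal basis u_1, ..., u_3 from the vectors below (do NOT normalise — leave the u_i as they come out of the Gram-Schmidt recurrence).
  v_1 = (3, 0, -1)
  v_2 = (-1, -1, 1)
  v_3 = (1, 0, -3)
Orthogonal basis:
  u_1 = (3, 0, -1)
  u_2 = (1/5, -1, 3/5)
  u_3 = (-4/7, -8/7, -12/7)

Apply the Gram-Schmidt recurrence
  u_1 = v_1
  u_i = v_i − Σ_{j<i} ((v_i · u_j) / (u_j · u_j)) · u_j.

Step by step this gives:
  u_1 = (3, 0, -1)
  u_2 = (1/5, -1, 3/5)
  u_3 = (-4/7, -8/7, -12/7)

Orthogonality check:
  u_2 · u_1 = 0 (should be 0)
  u_3 · u_1 = 0 (should be 0)
  u_3 · u_2 = 0 (should be 0)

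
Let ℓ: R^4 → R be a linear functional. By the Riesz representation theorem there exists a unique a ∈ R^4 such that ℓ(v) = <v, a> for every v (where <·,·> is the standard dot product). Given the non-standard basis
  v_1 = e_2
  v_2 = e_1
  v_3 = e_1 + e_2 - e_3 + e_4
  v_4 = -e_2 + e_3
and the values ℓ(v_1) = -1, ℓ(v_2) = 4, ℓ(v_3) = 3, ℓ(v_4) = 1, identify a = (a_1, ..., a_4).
a = (4, -1, 0, 0)

Write a = (a_1, ..., a_4) in the standard basis. For each basis vector v_i, ℓ(v_i) = <v_i, a> is a linear equation in the a_j's. Collect the n equations into a matrix system V a = ℓ, where row i of V is v_i (expressed in the standard basis). Since V is invertible (lower-triangular with 1s on the diagonal, up to permutation), solve by back-substitution:
  V =
[[0, 1, 0, 0],
 [1, 0, 0, 0],
 [1, 1, -1, 1],
 [0, -1, 1, 0]]
  V a = (-1, 4, 3, 1)
Solving gives a = (4, -1, 0, 0).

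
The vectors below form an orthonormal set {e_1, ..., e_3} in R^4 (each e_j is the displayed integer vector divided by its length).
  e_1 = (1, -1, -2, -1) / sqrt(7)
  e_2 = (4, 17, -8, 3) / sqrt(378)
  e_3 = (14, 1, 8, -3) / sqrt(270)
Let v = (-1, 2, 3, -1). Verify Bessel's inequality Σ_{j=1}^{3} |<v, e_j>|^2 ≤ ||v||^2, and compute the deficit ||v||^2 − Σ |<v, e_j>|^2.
Σ |<v, e_j>|^2 = 10; ||v||^2 = 15; deficit = 5

Write each e_j = u_j / sqrt(<u_j, u_j>) where u_j is the displayed integer vector. Then <v, e_j> = <v, u_j> / sqrt(<u_j, u_j>), so |<v, e_j>|^2 = <v, u_j>^2 / <u_j, u_j>.
Coefficients: <v, e_1> = -8/sqrt(7), <v, e_2> = 3/sqrt(378), <v, e_3> = 15/sqrt(270).
Square and sum: Σ |<v, e_j>|^2 = 10.
Compute ||v||^2 = v·v = 15.
Deficit = 15 − 10 = 5 ≥ 0, confirming Bessel's inequality. (The deficit equals ||v − Σ <v,e_j> e_j||^2, the squared distance from v to span{e_j}.)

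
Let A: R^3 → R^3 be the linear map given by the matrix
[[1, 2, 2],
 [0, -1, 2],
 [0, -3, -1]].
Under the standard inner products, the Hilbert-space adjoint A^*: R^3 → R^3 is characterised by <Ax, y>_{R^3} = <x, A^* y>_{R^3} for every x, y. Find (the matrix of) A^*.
A^* = A^T =
[[1, 0, 0],
 [2, -1, -3],
 [2, 2, -1]]

For real matrices with standard dot products, the defining identity <Ax, y> = <x, A^* y> gives (Ax)^T y = x^T (A^*) y, i.e. x^T A^T y = x^T (A^*) y. Since this holds for all x, y, we must have A^* = A^T. Therefore
A^* =
[[1, 0, 0],
 [2, -1, -3],
 [2, 2, -1]].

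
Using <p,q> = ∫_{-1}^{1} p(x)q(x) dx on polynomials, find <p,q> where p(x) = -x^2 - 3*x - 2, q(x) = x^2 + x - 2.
<p,q> = 28/5

Expand the product: p(x)·q(x) = -x^4 - 4*x^3 - 3*x^2 + 4*x + 4.
∫_{-1}^{1} of each monomial x^k gives [2/(k+1) if k even, 0 if k odd]. Integrating term-by-term (or equivalently evaluating the antiderivative F(x) = -x^5/5 - x^4 - x^3 + 2*x^2 + 4*x at the endpoints):
  F(1) − F(−1) = 19/5 − (-9/5) = 28/5.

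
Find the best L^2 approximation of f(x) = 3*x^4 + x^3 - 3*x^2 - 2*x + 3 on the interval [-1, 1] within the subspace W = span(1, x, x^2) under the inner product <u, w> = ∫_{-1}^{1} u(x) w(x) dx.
g(x) = -3*x^2/7 - 7*x/5 + 96/35

The best approximation g ∈ W is the orthogonal projection of f onto W. Writing g = a_0 + a_1 x + a_2 x^2, the coefficients solve the normal equations G · a = b where
  G_{ij} = <φ_i, φ_j> and b_i = <f, φ_i>, with φ_0 = 1, φ_1 = x, φ_2 = x^2.
G =
  [2, 0, 2/3]
  [0, 2/3, 0]
  [2/3, 0, 2/5],
b = (26/5, -14/15, 58/35).
Solving gives a_0 = 96/35, a_1 = -7/5, a_2 = -3/7, so
  g(x) = -3*x^2/7 - 7*x/5 + 96/35.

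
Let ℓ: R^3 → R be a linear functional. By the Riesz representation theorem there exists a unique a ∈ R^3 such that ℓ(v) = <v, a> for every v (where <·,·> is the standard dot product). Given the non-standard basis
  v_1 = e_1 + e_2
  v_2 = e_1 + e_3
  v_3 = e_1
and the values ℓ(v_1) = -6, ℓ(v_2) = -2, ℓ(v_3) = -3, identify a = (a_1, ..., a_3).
a = (-3, -3, 1)

Write a = (a_1, ..., a_3) in the standard basis. For each basis vector v_i, ℓ(v_i) = <v_i, a> is a linear equation in the a_j's. Collect the n equations into a matrix system V a = ℓ, where row i of V is v_i (expressed in the standard basis). Since V is invertible (lower-triangular with 1s on the diagonal, up to permutation), solve by back-substitution:
  V =
[[1, 1, 0],
 [1, 0, 1],
 [1, 0, 0]]
  V a = (-6, -2, -3)
Solving gives a = (-3, -3, 1).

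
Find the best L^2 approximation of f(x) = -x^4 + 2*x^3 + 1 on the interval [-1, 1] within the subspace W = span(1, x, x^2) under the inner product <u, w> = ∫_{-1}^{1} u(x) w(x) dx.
g(x) = -6*x^2/7 + 6*x/5 + 38/35

The best approximation g ∈ W is the orthogonal projection of f onto W. Writing g = a_0 + a_1 x + a_2 x^2, the coefficients solve the normal equations G · a = b where
  G_{ij} = <φ_i, φ_j> and b_i = <f, φ_i>, with φ_0 = 1, φ_1 = x, φ_2 = x^2.
G =
  [2, 0, 2/3]
  [0, 2/3, 0]
  [2/3, 0, 2/5],
b = (8/5, 4/5, 8/21).
Solving gives a_0 = 38/35, a_1 = 6/5, a_2 = -6/7, so
  g(x) = -6*x^2/7 + 6*x/5 + 38/35.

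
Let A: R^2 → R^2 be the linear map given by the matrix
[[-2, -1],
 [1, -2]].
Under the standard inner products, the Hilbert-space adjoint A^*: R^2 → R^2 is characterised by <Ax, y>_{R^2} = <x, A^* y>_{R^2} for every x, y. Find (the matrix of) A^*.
A^* = A^T =
[[-2, 1],
 [-1, -2]]

For real matrices with standard dot products, the defining identity <Ax, y> = <x, A^* y> gives (Ax)^T y = x^T (A^*) y, i.e. x^T A^T y = x^T (A^*) y. Since this holds for all x, y, we must have A^* = A^T. Therefore
A^* =
[[-2, 1],
 [-1, -2]].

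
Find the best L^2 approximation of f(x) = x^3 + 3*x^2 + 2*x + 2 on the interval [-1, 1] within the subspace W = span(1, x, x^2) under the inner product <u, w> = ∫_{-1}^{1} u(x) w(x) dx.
g(x) = 3*x^2 + 13*x/5 + 2

The best approximation g ∈ W is the orthogonal projection of f onto W. Writing g = a_0 + a_1 x + a_2 x^2, the coefficients solve the normal equations G · a = b where
  G_{ij} = <φ_i, φ_j> and b_i = <f, φ_i>, with φ_0 = 1, φ_1 = x, φ_2 = x^2.
G =
  [2, 0, 2/3]
  [0, 2/3, 0]
  [2/3, 0, 2/5],
b = (6, 26/15, 38/15).
Solving gives a_0 = 2, a_1 = 13/5, a_2 = 3, so
  g(x) = 3*x^2 + 13*x/5 + 2.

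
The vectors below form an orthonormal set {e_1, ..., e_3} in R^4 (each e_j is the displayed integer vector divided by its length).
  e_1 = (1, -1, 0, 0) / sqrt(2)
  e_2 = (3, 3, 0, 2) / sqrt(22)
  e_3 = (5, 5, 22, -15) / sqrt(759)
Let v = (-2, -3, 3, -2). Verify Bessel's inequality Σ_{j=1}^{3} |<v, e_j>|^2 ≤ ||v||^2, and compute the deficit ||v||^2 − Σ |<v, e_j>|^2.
Σ |<v, e_j>|^2 = 1625/69; ||v||^2 = 26; deficit = 169/69

Write each e_j = u_j / sqrt(<u_j, u_j>) where u_j is the displayed integer vector. Then <v, e_j> = <v, u_j> / sqrt(<u_j, u_j>), so |<v, e_j>|^2 = <v, u_j>^2 / <u_j, u_j>.
Coefficients: <v, e_1> = 1/sqrt(2), <v, e_2> = -19/sqrt(22), <v, e_3> = 71/sqrt(759).
Square and sum: Σ |<v, e_j>|^2 = 1625/69.
Compute ||v||^2 = v·v = 26.
Deficit = 26 − 1625/69 = 169/69 ≥ 0, confirming Bessel's inequality. (The deficit equals ||v − Σ <v,e_j> e_j||^2, the squared distance from v to span{e_j}.)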